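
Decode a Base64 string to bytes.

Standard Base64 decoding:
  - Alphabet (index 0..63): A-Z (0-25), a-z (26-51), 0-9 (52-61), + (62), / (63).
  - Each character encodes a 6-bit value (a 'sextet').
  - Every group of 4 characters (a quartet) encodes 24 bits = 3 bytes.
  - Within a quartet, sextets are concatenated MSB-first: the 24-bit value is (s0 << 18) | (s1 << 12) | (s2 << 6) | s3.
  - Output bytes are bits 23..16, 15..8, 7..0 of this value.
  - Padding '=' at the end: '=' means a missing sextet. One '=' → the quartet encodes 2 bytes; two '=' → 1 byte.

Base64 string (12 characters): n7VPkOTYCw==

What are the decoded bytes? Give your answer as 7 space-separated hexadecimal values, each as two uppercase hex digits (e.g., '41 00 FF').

Answer: 9F B5 4F 90 E4 D8 0B

Derivation:
After char 0 ('n'=39): chars_in_quartet=1 acc=0x27 bytes_emitted=0
After char 1 ('7'=59): chars_in_quartet=2 acc=0x9FB bytes_emitted=0
After char 2 ('V'=21): chars_in_quartet=3 acc=0x27ED5 bytes_emitted=0
After char 3 ('P'=15): chars_in_quartet=4 acc=0x9FB54F -> emit 9F B5 4F, reset; bytes_emitted=3
After char 4 ('k'=36): chars_in_quartet=1 acc=0x24 bytes_emitted=3
After char 5 ('O'=14): chars_in_quartet=2 acc=0x90E bytes_emitted=3
After char 6 ('T'=19): chars_in_quartet=3 acc=0x24393 bytes_emitted=3
After char 7 ('Y'=24): chars_in_quartet=4 acc=0x90E4D8 -> emit 90 E4 D8, reset; bytes_emitted=6
After char 8 ('C'=2): chars_in_quartet=1 acc=0x2 bytes_emitted=6
After char 9 ('w'=48): chars_in_quartet=2 acc=0xB0 bytes_emitted=6
Padding '==': partial quartet acc=0xB0 -> emit 0B; bytes_emitted=7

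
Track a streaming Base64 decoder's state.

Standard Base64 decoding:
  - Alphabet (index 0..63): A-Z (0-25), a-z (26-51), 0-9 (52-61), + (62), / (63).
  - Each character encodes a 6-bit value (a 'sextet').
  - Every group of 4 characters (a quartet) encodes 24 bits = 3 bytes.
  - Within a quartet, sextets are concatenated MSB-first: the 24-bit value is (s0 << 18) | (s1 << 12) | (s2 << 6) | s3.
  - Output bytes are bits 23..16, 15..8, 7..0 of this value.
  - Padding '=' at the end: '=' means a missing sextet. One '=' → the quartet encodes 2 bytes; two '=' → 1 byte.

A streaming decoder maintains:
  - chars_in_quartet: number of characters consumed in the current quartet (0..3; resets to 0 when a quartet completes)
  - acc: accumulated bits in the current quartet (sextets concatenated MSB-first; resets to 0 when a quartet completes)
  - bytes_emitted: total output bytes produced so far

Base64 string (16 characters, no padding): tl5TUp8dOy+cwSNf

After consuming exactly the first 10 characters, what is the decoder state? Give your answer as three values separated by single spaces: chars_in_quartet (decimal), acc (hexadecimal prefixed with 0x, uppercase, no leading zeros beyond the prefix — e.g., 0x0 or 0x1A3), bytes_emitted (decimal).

After char 0 ('t'=45): chars_in_quartet=1 acc=0x2D bytes_emitted=0
After char 1 ('l'=37): chars_in_quartet=2 acc=0xB65 bytes_emitted=0
After char 2 ('5'=57): chars_in_quartet=3 acc=0x2D979 bytes_emitted=0
After char 3 ('T'=19): chars_in_quartet=4 acc=0xB65E53 -> emit B6 5E 53, reset; bytes_emitted=3
After char 4 ('U'=20): chars_in_quartet=1 acc=0x14 bytes_emitted=3
After char 5 ('p'=41): chars_in_quartet=2 acc=0x529 bytes_emitted=3
After char 6 ('8'=60): chars_in_quartet=3 acc=0x14A7C bytes_emitted=3
After char 7 ('d'=29): chars_in_quartet=4 acc=0x529F1D -> emit 52 9F 1D, reset; bytes_emitted=6
After char 8 ('O'=14): chars_in_quartet=1 acc=0xE bytes_emitted=6
After char 9 ('y'=50): chars_in_quartet=2 acc=0x3B2 bytes_emitted=6

Answer: 2 0x3B2 6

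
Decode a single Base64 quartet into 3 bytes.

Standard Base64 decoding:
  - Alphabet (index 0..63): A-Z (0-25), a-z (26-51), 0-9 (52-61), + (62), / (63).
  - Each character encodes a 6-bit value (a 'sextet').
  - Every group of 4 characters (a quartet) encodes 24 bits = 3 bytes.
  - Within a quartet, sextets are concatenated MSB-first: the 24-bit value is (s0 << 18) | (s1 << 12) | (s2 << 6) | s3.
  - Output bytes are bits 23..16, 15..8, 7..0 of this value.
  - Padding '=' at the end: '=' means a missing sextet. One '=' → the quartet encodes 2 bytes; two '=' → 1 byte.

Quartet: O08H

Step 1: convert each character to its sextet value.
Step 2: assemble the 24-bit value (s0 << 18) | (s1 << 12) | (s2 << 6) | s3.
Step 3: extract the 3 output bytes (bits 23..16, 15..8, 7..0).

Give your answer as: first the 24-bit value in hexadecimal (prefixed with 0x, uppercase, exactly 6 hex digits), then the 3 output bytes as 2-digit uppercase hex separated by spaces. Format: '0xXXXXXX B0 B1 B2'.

Sextets: O=14, 0=52, 8=60, H=7
24-bit: (14<<18) | (52<<12) | (60<<6) | 7
      = 0x380000 | 0x034000 | 0x000F00 | 0x000007
      = 0x3B4F07
Bytes: (v>>16)&0xFF=3B, (v>>8)&0xFF=4F, v&0xFF=07

Answer: 0x3B4F07 3B 4F 07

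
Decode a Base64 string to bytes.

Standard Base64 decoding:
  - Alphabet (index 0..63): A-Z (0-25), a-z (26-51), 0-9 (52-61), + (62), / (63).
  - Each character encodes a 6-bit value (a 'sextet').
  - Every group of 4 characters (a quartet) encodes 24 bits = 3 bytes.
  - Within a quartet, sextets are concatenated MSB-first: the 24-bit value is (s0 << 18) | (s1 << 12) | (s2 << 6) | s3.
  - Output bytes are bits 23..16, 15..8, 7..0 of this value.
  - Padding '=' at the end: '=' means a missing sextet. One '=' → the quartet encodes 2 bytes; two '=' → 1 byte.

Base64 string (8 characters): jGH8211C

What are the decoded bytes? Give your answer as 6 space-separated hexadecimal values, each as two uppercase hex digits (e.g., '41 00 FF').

After char 0 ('j'=35): chars_in_quartet=1 acc=0x23 bytes_emitted=0
After char 1 ('G'=6): chars_in_quartet=2 acc=0x8C6 bytes_emitted=0
After char 2 ('H'=7): chars_in_quartet=3 acc=0x23187 bytes_emitted=0
After char 3 ('8'=60): chars_in_quartet=4 acc=0x8C61FC -> emit 8C 61 FC, reset; bytes_emitted=3
After char 4 ('2'=54): chars_in_quartet=1 acc=0x36 bytes_emitted=3
After char 5 ('1'=53): chars_in_quartet=2 acc=0xDB5 bytes_emitted=3
After char 6 ('1'=53): chars_in_quartet=3 acc=0x36D75 bytes_emitted=3
After char 7 ('C'=2): chars_in_quartet=4 acc=0xDB5D42 -> emit DB 5D 42, reset; bytes_emitted=6

Answer: 8C 61 FC DB 5D 42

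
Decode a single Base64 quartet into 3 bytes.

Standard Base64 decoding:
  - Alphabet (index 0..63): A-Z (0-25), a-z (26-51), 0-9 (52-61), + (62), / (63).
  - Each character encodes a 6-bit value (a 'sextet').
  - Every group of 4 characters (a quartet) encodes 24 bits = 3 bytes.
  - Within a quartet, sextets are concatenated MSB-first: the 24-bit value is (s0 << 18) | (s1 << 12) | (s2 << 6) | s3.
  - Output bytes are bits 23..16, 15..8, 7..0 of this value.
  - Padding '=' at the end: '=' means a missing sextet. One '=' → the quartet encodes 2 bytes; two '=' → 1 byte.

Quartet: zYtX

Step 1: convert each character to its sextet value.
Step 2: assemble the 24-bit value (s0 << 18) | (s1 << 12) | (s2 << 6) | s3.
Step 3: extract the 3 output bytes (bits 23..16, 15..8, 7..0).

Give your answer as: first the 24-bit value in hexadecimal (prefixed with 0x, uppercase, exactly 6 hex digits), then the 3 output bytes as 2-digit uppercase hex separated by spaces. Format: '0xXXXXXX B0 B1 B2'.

Sextets: z=51, Y=24, t=45, X=23
24-bit: (51<<18) | (24<<12) | (45<<6) | 23
      = 0xCC0000 | 0x018000 | 0x000B40 | 0x000017
      = 0xCD8B57
Bytes: (v>>16)&0xFF=CD, (v>>8)&0xFF=8B, v&0xFF=57

Answer: 0xCD8B57 CD 8B 57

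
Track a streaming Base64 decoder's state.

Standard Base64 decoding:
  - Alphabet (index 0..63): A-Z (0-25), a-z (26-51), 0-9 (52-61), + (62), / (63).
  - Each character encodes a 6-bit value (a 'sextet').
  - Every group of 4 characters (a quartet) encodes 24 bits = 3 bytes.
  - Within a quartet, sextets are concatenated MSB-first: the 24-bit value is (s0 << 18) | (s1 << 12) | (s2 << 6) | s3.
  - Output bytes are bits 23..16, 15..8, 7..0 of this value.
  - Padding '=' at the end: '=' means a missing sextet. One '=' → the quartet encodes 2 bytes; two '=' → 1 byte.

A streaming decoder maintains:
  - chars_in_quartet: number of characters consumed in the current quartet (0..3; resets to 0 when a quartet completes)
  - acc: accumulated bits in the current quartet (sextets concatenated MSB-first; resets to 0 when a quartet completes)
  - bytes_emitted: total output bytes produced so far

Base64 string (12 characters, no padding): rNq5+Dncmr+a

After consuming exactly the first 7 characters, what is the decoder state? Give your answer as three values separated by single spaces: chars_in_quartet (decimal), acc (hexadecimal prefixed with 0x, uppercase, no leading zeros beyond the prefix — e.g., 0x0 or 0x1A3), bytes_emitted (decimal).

After char 0 ('r'=43): chars_in_quartet=1 acc=0x2B bytes_emitted=0
After char 1 ('N'=13): chars_in_quartet=2 acc=0xACD bytes_emitted=0
After char 2 ('q'=42): chars_in_quartet=3 acc=0x2B36A bytes_emitted=0
After char 3 ('5'=57): chars_in_quartet=4 acc=0xACDAB9 -> emit AC DA B9, reset; bytes_emitted=3
After char 4 ('+'=62): chars_in_quartet=1 acc=0x3E bytes_emitted=3
After char 5 ('D'=3): chars_in_quartet=2 acc=0xF83 bytes_emitted=3
After char 6 ('n'=39): chars_in_quartet=3 acc=0x3E0E7 bytes_emitted=3

Answer: 3 0x3E0E7 3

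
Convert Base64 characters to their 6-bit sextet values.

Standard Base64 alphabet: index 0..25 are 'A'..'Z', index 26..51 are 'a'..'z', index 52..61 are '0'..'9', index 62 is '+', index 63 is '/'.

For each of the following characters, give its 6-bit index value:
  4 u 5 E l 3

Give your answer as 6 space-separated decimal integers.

'4': 0..9 range, 52 + ord('4') − ord('0') = 56
'u': a..z range, 26 + ord('u') − ord('a') = 46
'5': 0..9 range, 52 + ord('5') − ord('0') = 57
'E': A..Z range, ord('E') − ord('A') = 4
'l': a..z range, 26 + ord('l') − ord('a') = 37
'3': 0..9 range, 52 + ord('3') − ord('0') = 55

Answer: 56 46 57 4 37 55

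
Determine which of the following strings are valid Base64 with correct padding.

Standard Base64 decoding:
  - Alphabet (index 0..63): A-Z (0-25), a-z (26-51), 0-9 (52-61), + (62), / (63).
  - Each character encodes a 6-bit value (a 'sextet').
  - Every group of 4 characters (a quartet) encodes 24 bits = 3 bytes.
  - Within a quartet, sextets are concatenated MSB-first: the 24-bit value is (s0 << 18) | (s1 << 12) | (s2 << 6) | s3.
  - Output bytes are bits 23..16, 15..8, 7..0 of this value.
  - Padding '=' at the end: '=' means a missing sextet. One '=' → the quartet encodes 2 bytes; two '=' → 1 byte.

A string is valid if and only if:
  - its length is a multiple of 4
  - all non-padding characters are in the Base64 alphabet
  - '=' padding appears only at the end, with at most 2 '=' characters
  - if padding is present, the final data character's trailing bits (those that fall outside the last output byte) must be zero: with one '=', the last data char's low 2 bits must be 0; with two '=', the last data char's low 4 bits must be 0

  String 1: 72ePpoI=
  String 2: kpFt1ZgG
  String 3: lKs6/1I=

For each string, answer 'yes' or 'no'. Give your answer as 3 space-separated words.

String 1: '72ePpoI=' → valid
String 2: 'kpFt1ZgG' → valid
String 3: 'lKs6/1I=' → valid

Answer: yes yes yes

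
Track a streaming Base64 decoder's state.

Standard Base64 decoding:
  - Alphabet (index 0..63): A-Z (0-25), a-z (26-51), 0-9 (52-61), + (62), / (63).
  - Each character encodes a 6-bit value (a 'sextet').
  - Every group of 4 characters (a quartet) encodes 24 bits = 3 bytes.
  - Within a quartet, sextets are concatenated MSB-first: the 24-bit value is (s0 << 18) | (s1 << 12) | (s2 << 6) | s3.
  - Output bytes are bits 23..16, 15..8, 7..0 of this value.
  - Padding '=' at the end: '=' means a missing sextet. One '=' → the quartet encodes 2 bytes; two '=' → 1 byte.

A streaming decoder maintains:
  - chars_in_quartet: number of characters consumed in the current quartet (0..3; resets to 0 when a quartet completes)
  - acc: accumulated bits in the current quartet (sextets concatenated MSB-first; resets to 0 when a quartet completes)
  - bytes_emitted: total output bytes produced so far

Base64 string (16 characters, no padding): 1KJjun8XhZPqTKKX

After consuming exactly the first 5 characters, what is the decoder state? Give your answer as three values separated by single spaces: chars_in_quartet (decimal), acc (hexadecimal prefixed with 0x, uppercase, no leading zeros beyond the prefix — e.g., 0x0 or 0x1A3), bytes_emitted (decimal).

Answer: 1 0x2E 3

Derivation:
After char 0 ('1'=53): chars_in_quartet=1 acc=0x35 bytes_emitted=0
After char 1 ('K'=10): chars_in_quartet=2 acc=0xD4A bytes_emitted=0
After char 2 ('J'=9): chars_in_quartet=3 acc=0x35289 bytes_emitted=0
After char 3 ('j'=35): chars_in_quartet=4 acc=0xD4A263 -> emit D4 A2 63, reset; bytes_emitted=3
After char 4 ('u'=46): chars_in_quartet=1 acc=0x2E bytes_emitted=3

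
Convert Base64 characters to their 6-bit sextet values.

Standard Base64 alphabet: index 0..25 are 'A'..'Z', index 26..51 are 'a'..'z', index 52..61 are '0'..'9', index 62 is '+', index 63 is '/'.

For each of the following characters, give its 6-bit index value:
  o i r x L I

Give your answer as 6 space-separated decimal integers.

'o': a..z range, 26 + ord('o') − ord('a') = 40
'i': a..z range, 26 + ord('i') − ord('a') = 34
'r': a..z range, 26 + ord('r') − ord('a') = 43
'x': a..z range, 26 + ord('x') − ord('a') = 49
'L': A..Z range, ord('L') − ord('A') = 11
'I': A..Z range, ord('I') − ord('A') = 8

Answer: 40 34 43 49 11 8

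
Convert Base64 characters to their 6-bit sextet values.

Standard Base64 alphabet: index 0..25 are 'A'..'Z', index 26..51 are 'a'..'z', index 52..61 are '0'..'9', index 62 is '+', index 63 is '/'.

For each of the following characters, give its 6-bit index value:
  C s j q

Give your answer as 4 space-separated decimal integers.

'C': A..Z range, ord('C') − ord('A') = 2
's': a..z range, 26 + ord('s') − ord('a') = 44
'j': a..z range, 26 + ord('j') − ord('a') = 35
'q': a..z range, 26 + ord('q') − ord('a') = 42

Answer: 2 44 35 42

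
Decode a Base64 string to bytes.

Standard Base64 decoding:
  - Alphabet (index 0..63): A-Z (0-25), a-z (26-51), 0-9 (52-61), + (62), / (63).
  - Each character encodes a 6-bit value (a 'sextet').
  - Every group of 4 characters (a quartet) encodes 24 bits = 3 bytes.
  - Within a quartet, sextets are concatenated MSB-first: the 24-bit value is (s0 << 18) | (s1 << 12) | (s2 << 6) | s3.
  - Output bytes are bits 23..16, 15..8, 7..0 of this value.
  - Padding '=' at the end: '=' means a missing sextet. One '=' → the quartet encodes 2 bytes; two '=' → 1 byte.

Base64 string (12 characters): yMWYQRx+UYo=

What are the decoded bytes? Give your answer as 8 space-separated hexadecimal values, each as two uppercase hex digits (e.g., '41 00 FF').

After char 0 ('y'=50): chars_in_quartet=1 acc=0x32 bytes_emitted=0
After char 1 ('M'=12): chars_in_quartet=2 acc=0xC8C bytes_emitted=0
After char 2 ('W'=22): chars_in_quartet=3 acc=0x32316 bytes_emitted=0
After char 3 ('Y'=24): chars_in_quartet=4 acc=0xC8C598 -> emit C8 C5 98, reset; bytes_emitted=3
After char 4 ('Q'=16): chars_in_quartet=1 acc=0x10 bytes_emitted=3
After char 5 ('R'=17): chars_in_quartet=2 acc=0x411 bytes_emitted=3
After char 6 ('x'=49): chars_in_quartet=3 acc=0x10471 bytes_emitted=3
After char 7 ('+'=62): chars_in_quartet=4 acc=0x411C7E -> emit 41 1C 7E, reset; bytes_emitted=6
After char 8 ('U'=20): chars_in_quartet=1 acc=0x14 bytes_emitted=6
After char 9 ('Y'=24): chars_in_quartet=2 acc=0x518 bytes_emitted=6
After char 10 ('o'=40): chars_in_quartet=3 acc=0x14628 bytes_emitted=6
Padding '=': partial quartet acc=0x14628 -> emit 51 8A; bytes_emitted=8

Answer: C8 C5 98 41 1C 7E 51 8A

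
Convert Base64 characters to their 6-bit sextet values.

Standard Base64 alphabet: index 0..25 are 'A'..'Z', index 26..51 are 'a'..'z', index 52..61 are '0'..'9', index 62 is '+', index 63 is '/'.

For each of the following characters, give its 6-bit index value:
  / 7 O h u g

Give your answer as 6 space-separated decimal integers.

'/': index 63
'7': 0..9 range, 52 + ord('7') − ord('0') = 59
'O': A..Z range, ord('O') − ord('A') = 14
'h': a..z range, 26 + ord('h') − ord('a') = 33
'u': a..z range, 26 + ord('u') − ord('a') = 46
'g': a..z range, 26 + ord('g') − ord('a') = 32

Answer: 63 59 14 33 46 32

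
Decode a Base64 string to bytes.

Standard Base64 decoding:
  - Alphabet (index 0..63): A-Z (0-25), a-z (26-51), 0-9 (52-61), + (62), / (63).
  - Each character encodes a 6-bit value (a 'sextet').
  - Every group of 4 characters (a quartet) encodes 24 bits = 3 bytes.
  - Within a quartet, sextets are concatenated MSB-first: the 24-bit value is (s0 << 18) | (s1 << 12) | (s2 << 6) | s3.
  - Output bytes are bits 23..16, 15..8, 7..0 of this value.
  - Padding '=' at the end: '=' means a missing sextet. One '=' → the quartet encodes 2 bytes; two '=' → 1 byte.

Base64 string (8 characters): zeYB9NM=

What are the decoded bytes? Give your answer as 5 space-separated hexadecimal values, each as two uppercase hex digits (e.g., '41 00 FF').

After char 0 ('z'=51): chars_in_quartet=1 acc=0x33 bytes_emitted=0
After char 1 ('e'=30): chars_in_quartet=2 acc=0xCDE bytes_emitted=0
After char 2 ('Y'=24): chars_in_quartet=3 acc=0x33798 bytes_emitted=0
After char 3 ('B'=1): chars_in_quartet=4 acc=0xCDE601 -> emit CD E6 01, reset; bytes_emitted=3
After char 4 ('9'=61): chars_in_quartet=1 acc=0x3D bytes_emitted=3
After char 5 ('N'=13): chars_in_quartet=2 acc=0xF4D bytes_emitted=3
After char 6 ('M'=12): chars_in_quartet=3 acc=0x3D34C bytes_emitted=3
Padding '=': partial quartet acc=0x3D34C -> emit F4 D3; bytes_emitted=5

Answer: CD E6 01 F4 D3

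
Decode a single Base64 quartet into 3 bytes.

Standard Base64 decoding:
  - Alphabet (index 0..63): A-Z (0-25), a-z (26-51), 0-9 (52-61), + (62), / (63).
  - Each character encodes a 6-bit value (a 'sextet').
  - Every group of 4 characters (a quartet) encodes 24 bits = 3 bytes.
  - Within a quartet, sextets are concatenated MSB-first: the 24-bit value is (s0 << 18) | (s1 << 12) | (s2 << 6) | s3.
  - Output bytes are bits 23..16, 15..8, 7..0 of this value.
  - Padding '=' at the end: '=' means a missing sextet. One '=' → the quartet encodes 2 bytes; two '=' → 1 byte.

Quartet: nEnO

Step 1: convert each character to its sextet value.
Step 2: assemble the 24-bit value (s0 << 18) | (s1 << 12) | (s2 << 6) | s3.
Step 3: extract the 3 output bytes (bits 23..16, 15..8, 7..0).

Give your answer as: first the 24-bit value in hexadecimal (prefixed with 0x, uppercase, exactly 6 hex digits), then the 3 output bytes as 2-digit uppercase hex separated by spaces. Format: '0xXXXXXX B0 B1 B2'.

Answer: 0x9C49CE 9C 49 CE

Derivation:
Sextets: n=39, E=4, n=39, O=14
24-bit: (39<<18) | (4<<12) | (39<<6) | 14
      = 0x9C0000 | 0x004000 | 0x0009C0 | 0x00000E
      = 0x9C49CE
Bytes: (v>>16)&0xFF=9C, (v>>8)&0xFF=49, v&0xFF=CE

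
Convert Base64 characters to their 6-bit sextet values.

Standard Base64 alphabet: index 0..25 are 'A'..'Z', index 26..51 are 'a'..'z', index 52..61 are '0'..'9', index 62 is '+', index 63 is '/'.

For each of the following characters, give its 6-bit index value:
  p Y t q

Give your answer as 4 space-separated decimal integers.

'p': a..z range, 26 + ord('p') − ord('a') = 41
'Y': A..Z range, ord('Y') − ord('A') = 24
't': a..z range, 26 + ord('t') − ord('a') = 45
'q': a..z range, 26 + ord('q') − ord('a') = 42

Answer: 41 24 45 42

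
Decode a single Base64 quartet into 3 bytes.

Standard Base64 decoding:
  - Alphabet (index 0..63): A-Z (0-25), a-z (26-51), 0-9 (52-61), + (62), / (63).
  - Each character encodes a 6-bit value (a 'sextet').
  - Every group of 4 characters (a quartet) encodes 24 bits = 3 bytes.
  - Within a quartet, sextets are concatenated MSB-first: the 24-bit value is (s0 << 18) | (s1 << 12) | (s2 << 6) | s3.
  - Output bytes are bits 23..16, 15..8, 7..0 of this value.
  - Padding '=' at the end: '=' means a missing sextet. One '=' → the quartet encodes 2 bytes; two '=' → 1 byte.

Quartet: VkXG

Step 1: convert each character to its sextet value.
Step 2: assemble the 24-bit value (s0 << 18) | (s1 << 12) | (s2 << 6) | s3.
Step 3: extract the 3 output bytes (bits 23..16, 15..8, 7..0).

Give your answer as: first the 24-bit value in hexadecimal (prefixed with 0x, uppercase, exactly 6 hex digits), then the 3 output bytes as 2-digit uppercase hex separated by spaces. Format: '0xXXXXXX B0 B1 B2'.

Answer: 0x5645C6 56 45 C6

Derivation:
Sextets: V=21, k=36, X=23, G=6
24-bit: (21<<18) | (36<<12) | (23<<6) | 6
      = 0x540000 | 0x024000 | 0x0005C0 | 0x000006
      = 0x5645C6
Bytes: (v>>16)&0xFF=56, (v>>8)&0xFF=45, v&0xFF=C6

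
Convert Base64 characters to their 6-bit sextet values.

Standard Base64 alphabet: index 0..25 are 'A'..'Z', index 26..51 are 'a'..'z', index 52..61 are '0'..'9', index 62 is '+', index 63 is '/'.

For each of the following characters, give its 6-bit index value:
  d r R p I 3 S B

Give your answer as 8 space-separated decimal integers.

Answer: 29 43 17 41 8 55 18 1

Derivation:
'd': a..z range, 26 + ord('d') − ord('a') = 29
'r': a..z range, 26 + ord('r') − ord('a') = 43
'R': A..Z range, ord('R') − ord('A') = 17
'p': a..z range, 26 + ord('p') − ord('a') = 41
'I': A..Z range, ord('I') − ord('A') = 8
'3': 0..9 range, 52 + ord('3') − ord('0') = 55
'S': A..Z range, ord('S') − ord('A') = 18
'B': A..Z range, ord('B') − ord('A') = 1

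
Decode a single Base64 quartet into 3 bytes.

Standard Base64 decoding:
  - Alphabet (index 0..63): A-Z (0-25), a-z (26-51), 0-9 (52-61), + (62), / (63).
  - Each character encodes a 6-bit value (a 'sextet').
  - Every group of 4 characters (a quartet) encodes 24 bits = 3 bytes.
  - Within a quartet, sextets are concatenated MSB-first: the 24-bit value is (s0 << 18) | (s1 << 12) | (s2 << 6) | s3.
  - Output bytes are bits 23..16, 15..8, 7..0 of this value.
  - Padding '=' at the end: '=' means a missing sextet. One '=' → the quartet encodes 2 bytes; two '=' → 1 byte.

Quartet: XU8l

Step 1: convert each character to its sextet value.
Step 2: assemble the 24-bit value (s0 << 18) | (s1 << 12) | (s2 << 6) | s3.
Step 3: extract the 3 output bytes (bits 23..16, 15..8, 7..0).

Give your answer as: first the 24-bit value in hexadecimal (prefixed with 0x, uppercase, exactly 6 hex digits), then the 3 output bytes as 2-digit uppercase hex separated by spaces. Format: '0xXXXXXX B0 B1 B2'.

Sextets: X=23, U=20, 8=60, l=37
24-bit: (23<<18) | (20<<12) | (60<<6) | 37
      = 0x5C0000 | 0x014000 | 0x000F00 | 0x000025
      = 0x5D4F25
Bytes: (v>>16)&0xFF=5D, (v>>8)&0xFF=4F, v&0xFF=25

Answer: 0x5D4F25 5D 4F 25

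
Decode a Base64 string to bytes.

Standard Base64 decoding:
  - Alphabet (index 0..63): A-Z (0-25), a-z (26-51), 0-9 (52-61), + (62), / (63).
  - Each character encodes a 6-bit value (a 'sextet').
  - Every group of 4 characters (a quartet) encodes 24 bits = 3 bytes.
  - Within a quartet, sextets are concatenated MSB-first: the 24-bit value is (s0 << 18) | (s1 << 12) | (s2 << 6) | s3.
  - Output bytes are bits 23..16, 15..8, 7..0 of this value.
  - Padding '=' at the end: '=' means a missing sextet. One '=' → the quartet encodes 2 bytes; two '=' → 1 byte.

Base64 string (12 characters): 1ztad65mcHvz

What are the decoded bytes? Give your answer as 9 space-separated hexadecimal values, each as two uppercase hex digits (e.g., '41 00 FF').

Answer: D7 3B 5A 77 AE 66 70 7B F3

Derivation:
After char 0 ('1'=53): chars_in_quartet=1 acc=0x35 bytes_emitted=0
After char 1 ('z'=51): chars_in_quartet=2 acc=0xD73 bytes_emitted=0
After char 2 ('t'=45): chars_in_quartet=3 acc=0x35CED bytes_emitted=0
After char 3 ('a'=26): chars_in_quartet=4 acc=0xD73B5A -> emit D7 3B 5A, reset; bytes_emitted=3
After char 4 ('d'=29): chars_in_quartet=1 acc=0x1D bytes_emitted=3
After char 5 ('6'=58): chars_in_quartet=2 acc=0x77A bytes_emitted=3
After char 6 ('5'=57): chars_in_quartet=3 acc=0x1DEB9 bytes_emitted=3
After char 7 ('m'=38): chars_in_quartet=4 acc=0x77AE66 -> emit 77 AE 66, reset; bytes_emitted=6
After char 8 ('c'=28): chars_in_quartet=1 acc=0x1C bytes_emitted=6
After char 9 ('H'=7): chars_in_quartet=2 acc=0x707 bytes_emitted=6
After char 10 ('v'=47): chars_in_quartet=3 acc=0x1C1EF bytes_emitted=6
After char 11 ('z'=51): chars_in_quartet=4 acc=0x707BF3 -> emit 70 7B F3, reset; bytes_emitted=9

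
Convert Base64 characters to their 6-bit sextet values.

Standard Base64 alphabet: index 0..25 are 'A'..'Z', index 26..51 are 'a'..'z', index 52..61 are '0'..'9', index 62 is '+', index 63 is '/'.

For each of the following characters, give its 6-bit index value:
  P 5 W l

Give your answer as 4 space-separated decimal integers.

'P': A..Z range, ord('P') − ord('A') = 15
'5': 0..9 range, 52 + ord('5') − ord('0') = 57
'W': A..Z range, ord('W') − ord('A') = 22
'l': a..z range, 26 + ord('l') − ord('a') = 37

Answer: 15 57 22 37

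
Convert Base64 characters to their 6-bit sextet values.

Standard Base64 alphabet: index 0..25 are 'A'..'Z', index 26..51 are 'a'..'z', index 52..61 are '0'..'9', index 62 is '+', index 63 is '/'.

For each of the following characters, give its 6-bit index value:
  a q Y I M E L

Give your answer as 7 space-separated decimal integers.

Answer: 26 42 24 8 12 4 11

Derivation:
'a': a..z range, 26 + ord('a') − ord('a') = 26
'q': a..z range, 26 + ord('q') − ord('a') = 42
'Y': A..Z range, ord('Y') − ord('A') = 24
'I': A..Z range, ord('I') − ord('A') = 8
'M': A..Z range, ord('M') − ord('A') = 12
'E': A..Z range, ord('E') − ord('A') = 4
'L': A..Z range, ord('L') − ord('A') = 11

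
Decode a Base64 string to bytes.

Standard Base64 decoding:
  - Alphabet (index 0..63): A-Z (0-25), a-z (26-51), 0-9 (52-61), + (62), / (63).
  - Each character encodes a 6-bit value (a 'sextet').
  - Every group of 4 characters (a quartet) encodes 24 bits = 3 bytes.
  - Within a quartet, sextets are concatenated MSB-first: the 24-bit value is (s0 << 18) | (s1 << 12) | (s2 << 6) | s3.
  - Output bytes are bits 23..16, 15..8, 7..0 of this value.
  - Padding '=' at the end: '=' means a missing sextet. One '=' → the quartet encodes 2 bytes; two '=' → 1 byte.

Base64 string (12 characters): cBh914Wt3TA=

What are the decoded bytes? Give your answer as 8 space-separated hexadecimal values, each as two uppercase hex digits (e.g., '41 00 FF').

After char 0 ('c'=28): chars_in_quartet=1 acc=0x1C bytes_emitted=0
After char 1 ('B'=1): chars_in_quartet=2 acc=0x701 bytes_emitted=0
After char 2 ('h'=33): chars_in_quartet=3 acc=0x1C061 bytes_emitted=0
After char 3 ('9'=61): chars_in_quartet=4 acc=0x70187D -> emit 70 18 7D, reset; bytes_emitted=3
After char 4 ('1'=53): chars_in_quartet=1 acc=0x35 bytes_emitted=3
After char 5 ('4'=56): chars_in_quartet=2 acc=0xD78 bytes_emitted=3
After char 6 ('W'=22): chars_in_quartet=3 acc=0x35E16 bytes_emitted=3
After char 7 ('t'=45): chars_in_quartet=4 acc=0xD785AD -> emit D7 85 AD, reset; bytes_emitted=6
After char 8 ('3'=55): chars_in_quartet=1 acc=0x37 bytes_emitted=6
After char 9 ('T'=19): chars_in_quartet=2 acc=0xDD3 bytes_emitted=6
After char 10 ('A'=0): chars_in_quartet=3 acc=0x374C0 bytes_emitted=6
Padding '=': partial quartet acc=0x374C0 -> emit DD 30; bytes_emitted=8

Answer: 70 18 7D D7 85 AD DD 30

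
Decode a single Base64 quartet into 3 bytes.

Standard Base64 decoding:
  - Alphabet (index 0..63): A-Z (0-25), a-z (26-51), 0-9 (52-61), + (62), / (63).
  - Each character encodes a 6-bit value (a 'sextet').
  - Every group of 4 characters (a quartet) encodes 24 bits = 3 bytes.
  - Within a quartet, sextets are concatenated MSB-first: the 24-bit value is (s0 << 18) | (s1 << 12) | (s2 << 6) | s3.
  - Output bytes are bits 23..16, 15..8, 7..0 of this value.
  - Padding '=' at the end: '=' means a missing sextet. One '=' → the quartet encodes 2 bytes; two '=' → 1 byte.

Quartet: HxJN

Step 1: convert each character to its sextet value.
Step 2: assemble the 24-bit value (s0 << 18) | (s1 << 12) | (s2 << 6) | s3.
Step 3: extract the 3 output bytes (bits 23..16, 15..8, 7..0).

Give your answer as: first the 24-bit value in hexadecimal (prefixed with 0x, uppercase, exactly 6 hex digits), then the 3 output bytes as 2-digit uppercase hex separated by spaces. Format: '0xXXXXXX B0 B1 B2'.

Sextets: H=7, x=49, J=9, N=13
24-bit: (7<<18) | (49<<12) | (9<<6) | 13
      = 0x1C0000 | 0x031000 | 0x000240 | 0x00000D
      = 0x1F124D
Bytes: (v>>16)&0xFF=1F, (v>>8)&0xFF=12, v&0xFF=4D

Answer: 0x1F124D 1F 12 4D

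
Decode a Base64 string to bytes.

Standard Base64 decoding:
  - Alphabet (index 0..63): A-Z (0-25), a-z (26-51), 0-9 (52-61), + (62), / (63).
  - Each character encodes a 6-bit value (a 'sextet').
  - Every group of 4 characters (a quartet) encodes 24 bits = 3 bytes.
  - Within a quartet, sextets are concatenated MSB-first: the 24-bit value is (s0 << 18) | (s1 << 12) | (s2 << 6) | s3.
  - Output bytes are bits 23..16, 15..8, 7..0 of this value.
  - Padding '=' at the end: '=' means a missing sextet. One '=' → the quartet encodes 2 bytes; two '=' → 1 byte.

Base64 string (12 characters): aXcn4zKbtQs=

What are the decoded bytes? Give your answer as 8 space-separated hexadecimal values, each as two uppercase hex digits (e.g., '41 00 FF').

Answer: 69 77 27 E3 32 9B B5 0B

Derivation:
After char 0 ('a'=26): chars_in_quartet=1 acc=0x1A bytes_emitted=0
After char 1 ('X'=23): chars_in_quartet=2 acc=0x697 bytes_emitted=0
After char 2 ('c'=28): chars_in_quartet=3 acc=0x1A5DC bytes_emitted=0
After char 3 ('n'=39): chars_in_quartet=4 acc=0x697727 -> emit 69 77 27, reset; bytes_emitted=3
After char 4 ('4'=56): chars_in_quartet=1 acc=0x38 bytes_emitted=3
After char 5 ('z'=51): chars_in_quartet=2 acc=0xE33 bytes_emitted=3
After char 6 ('K'=10): chars_in_quartet=3 acc=0x38CCA bytes_emitted=3
After char 7 ('b'=27): chars_in_quartet=4 acc=0xE3329B -> emit E3 32 9B, reset; bytes_emitted=6
After char 8 ('t'=45): chars_in_quartet=1 acc=0x2D bytes_emitted=6
After char 9 ('Q'=16): chars_in_quartet=2 acc=0xB50 bytes_emitted=6
After char 10 ('s'=44): chars_in_quartet=3 acc=0x2D42C bytes_emitted=6
Padding '=': partial quartet acc=0x2D42C -> emit B5 0B; bytes_emitted=8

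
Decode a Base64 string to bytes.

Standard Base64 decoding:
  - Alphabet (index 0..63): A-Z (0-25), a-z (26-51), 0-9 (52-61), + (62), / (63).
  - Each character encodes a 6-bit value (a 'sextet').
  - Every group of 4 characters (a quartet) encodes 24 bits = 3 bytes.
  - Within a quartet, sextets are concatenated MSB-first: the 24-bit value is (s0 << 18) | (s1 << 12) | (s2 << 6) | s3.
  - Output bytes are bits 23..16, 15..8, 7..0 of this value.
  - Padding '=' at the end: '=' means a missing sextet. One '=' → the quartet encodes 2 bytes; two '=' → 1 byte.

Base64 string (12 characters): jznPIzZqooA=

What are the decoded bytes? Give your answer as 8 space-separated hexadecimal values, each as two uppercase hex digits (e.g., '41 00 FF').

Answer: 8F 39 CF 23 36 6A A2 80

Derivation:
After char 0 ('j'=35): chars_in_quartet=1 acc=0x23 bytes_emitted=0
After char 1 ('z'=51): chars_in_quartet=2 acc=0x8F3 bytes_emitted=0
After char 2 ('n'=39): chars_in_quartet=3 acc=0x23CE7 bytes_emitted=0
After char 3 ('P'=15): chars_in_quartet=4 acc=0x8F39CF -> emit 8F 39 CF, reset; bytes_emitted=3
After char 4 ('I'=8): chars_in_quartet=1 acc=0x8 bytes_emitted=3
After char 5 ('z'=51): chars_in_quartet=2 acc=0x233 bytes_emitted=3
After char 6 ('Z'=25): chars_in_quartet=3 acc=0x8CD9 bytes_emitted=3
After char 7 ('q'=42): chars_in_quartet=4 acc=0x23366A -> emit 23 36 6A, reset; bytes_emitted=6
After char 8 ('o'=40): chars_in_quartet=1 acc=0x28 bytes_emitted=6
After char 9 ('o'=40): chars_in_quartet=2 acc=0xA28 bytes_emitted=6
After char 10 ('A'=0): chars_in_quartet=3 acc=0x28A00 bytes_emitted=6
Padding '=': partial quartet acc=0x28A00 -> emit A2 80; bytes_emitted=8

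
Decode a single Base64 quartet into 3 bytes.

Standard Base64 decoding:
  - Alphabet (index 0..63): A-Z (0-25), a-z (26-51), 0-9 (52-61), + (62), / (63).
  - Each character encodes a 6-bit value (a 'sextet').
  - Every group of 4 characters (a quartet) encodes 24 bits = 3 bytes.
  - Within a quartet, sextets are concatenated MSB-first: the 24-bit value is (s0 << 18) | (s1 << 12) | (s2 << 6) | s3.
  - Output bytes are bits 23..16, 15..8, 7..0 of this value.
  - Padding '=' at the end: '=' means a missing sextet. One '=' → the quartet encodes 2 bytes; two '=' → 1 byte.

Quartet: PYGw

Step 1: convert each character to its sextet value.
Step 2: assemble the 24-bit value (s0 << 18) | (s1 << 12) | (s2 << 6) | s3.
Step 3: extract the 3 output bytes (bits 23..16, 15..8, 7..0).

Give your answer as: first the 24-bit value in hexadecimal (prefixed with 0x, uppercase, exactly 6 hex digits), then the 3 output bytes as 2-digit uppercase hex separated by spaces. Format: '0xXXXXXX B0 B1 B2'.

Sextets: P=15, Y=24, G=6, w=48
24-bit: (15<<18) | (24<<12) | (6<<6) | 48
      = 0x3C0000 | 0x018000 | 0x000180 | 0x000030
      = 0x3D81B0
Bytes: (v>>16)&0xFF=3D, (v>>8)&0xFF=81, v&0xFF=B0

Answer: 0x3D81B0 3D 81 B0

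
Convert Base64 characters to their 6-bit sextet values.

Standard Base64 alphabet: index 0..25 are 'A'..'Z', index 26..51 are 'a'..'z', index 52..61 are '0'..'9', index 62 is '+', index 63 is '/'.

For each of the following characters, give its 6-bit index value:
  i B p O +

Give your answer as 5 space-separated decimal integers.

Answer: 34 1 41 14 62

Derivation:
'i': a..z range, 26 + ord('i') − ord('a') = 34
'B': A..Z range, ord('B') − ord('A') = 1
'p': a..z range, 26 + ord('p') − ord('a') = 41
'O': A..Z range, ord('O') − ord('A') = 14
'+': index 62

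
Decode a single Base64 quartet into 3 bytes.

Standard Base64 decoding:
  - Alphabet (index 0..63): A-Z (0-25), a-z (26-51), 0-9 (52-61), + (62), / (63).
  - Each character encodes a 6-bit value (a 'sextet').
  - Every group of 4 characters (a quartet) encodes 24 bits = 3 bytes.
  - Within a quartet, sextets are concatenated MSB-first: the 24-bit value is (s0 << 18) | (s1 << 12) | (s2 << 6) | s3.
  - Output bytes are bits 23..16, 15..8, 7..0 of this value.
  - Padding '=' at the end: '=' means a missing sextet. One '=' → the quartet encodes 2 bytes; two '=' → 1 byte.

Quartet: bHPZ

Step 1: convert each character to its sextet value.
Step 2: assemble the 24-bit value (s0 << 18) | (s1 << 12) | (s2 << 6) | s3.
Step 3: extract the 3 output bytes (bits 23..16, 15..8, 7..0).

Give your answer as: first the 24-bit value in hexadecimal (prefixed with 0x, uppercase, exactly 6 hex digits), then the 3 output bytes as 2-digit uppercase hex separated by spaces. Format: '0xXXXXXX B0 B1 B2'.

Sextets: b=27, H=7, P=15, Z=25
24-bit: (27<<18) | (7<<12) | (15<<6) | 25
      = 0x6C0000 | 0x007000 | 0x0003C0 | 0x000019
      = 0x6C73D9
Bytes: (v>>16)&0xFF=6C, (v>>8)&0xFF=73, v&0xFF=D9

Answer: 0x6C73D9 6C 73 D9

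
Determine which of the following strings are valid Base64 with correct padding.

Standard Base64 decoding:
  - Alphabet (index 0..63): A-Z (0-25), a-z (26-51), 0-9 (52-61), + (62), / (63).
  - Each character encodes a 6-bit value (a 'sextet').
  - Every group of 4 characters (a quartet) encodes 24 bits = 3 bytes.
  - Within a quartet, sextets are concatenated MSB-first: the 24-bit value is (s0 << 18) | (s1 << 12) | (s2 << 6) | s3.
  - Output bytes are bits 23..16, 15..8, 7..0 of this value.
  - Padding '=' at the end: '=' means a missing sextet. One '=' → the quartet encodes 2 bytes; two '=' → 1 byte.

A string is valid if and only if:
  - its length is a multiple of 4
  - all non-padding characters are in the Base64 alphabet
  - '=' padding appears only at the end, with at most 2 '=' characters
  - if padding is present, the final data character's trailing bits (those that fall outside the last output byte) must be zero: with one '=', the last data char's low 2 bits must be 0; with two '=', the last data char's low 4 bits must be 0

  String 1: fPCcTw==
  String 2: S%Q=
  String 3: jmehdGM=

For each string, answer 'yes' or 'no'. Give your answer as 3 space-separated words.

Answer: yes no yes

Derivation:
String 1: 'fPCcTw==' → valid
String 2: 'S%Q=' → invalid (bad char(s): ['%'])
String 3: 'jmehdGM=' → valid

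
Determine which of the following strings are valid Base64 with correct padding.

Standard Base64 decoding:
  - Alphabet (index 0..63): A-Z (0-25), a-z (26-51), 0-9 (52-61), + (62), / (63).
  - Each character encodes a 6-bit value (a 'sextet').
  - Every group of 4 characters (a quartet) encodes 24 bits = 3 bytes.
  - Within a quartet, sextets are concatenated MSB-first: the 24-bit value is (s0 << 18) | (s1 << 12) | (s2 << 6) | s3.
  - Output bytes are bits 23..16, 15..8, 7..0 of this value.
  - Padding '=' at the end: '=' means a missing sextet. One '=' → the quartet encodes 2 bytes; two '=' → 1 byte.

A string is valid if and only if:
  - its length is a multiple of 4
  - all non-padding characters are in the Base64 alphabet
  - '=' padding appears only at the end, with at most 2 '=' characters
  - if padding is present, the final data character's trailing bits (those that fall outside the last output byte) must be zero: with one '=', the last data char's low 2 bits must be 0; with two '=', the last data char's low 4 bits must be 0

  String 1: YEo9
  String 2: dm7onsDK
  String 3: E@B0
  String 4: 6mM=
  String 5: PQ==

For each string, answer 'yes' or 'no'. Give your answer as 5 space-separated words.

String 1: 'YEo9' → valid
String 2: 'dm7onsDK' → valid
String 3: 'E@B0' → invalid (bad char(s): ['@'])
String 4: '6mM=' → valid
String 5: 'PQ==' → valid

Answer: yes yes no yes yes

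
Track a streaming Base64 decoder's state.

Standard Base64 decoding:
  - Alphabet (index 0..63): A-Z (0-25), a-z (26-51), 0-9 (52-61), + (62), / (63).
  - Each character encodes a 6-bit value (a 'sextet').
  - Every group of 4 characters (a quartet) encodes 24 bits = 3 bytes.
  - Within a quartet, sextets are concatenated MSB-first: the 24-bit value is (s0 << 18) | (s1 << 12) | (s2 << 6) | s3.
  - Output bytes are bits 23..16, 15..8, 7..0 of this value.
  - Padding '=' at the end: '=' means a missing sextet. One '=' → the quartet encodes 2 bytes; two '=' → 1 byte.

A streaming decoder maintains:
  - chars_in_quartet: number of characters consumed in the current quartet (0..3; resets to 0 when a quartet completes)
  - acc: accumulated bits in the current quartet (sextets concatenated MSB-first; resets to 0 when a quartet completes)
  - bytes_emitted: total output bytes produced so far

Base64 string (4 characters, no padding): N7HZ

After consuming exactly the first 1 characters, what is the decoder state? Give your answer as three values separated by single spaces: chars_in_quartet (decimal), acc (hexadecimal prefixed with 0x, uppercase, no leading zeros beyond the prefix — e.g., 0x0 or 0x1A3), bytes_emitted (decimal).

Answer: 1 0xD 0

Derivation:
After char 0 ('N'=13): chars_in_quartet=1 acc=0xD bytes_emitted=0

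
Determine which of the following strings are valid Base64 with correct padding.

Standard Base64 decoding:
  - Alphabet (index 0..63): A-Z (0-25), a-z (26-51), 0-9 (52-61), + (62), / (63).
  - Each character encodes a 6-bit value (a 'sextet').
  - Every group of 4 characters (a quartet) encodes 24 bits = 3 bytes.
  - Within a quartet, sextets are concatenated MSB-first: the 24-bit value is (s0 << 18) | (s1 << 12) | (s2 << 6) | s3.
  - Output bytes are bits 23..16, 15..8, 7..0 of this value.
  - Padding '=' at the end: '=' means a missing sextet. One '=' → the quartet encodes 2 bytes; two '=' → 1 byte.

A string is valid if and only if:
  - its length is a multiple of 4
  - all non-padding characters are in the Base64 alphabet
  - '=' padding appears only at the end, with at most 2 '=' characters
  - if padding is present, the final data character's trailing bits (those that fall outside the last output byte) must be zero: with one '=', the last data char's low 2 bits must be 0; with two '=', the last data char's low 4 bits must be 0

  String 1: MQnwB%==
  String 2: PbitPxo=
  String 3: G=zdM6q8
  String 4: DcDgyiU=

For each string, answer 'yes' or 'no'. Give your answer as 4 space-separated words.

Answer: no yes no yes

Derivation:
String 1: 'MQnwB%==' → invalid (bad char(s): ['%'])
String 2: 'PbitPxo=' → valid
String 3: 'G=zdM6q8' → invalid (bad char(s): ['=']; '=' in middle)
String 4: 'DcDgyiU=' → valid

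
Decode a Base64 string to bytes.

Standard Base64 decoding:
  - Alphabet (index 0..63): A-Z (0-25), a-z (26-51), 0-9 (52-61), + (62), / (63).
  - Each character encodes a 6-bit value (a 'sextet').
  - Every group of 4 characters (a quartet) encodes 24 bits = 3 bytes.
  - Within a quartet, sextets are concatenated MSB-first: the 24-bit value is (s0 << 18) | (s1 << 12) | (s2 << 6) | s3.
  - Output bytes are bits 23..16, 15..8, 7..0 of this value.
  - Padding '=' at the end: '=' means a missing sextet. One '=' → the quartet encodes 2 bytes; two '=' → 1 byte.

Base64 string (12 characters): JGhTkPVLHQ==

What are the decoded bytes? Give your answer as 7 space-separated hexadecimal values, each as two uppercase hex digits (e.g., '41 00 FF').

After char 0 ('J'=9): chars_in_quartet=1 acc=0x9 bytes_emitted=0
After char 1 ('G'=6): chars_in_quartet=2 acc=0x246 bytes_emitted=0
After char 2 ('h'=33): chars_in_quartet=3 acc=0x91A1 bytes_emitted=0
After char 3 ('T'=19): chars_in_quartet=4 acc=0x246853 -> emit 24 68 53, reset; bytes_emitted=3
After char 4 ('k'=36): chars_in_quartet=1 acc=0x24 bytes_emitted=3
After char 5 ('P'=15): chars_in_quartet=2 acc=0x90F bytes_emitted=3
After char 6 ('V'=21): chars_in_quartet=3 acc=0x243D5 bytes_emitted=3
After char 7 ('L'=11): chars_in_quartet=4 acc=0x90F54B -> emit 90 F5 4B, reset; bytes_emitted=6
After char 8 ('H'=7): chars_in_quartet=1 acc=0x7 bytes_emitted=6
After char 9 ('Q'=16): chars_in_quartet=2 acc=0x1D0 bytes_emitted=6
Padding '==': partial quartet acc=0x1D0 -> emit 1D; bytes_emitted=7

Answer: 24 68 53 90 F5 4B 1D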